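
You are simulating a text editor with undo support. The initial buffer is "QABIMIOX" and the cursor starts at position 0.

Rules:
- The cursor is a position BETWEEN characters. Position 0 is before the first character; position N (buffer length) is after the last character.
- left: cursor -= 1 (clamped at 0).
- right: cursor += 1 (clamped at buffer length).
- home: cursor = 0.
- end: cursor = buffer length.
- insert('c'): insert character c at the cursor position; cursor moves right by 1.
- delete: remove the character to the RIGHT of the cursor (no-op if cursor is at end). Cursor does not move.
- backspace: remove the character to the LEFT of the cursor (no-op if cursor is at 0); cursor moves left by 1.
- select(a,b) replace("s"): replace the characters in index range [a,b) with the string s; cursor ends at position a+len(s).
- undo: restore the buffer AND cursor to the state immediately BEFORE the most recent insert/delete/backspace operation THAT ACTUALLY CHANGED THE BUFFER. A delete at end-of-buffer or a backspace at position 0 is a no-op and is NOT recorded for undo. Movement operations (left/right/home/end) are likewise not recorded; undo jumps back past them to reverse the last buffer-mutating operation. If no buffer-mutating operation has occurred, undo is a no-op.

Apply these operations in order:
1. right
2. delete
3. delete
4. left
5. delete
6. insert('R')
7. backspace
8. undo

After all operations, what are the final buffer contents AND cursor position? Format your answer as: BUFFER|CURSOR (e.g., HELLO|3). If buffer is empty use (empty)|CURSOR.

After op 1 (right): buf='QABIMIOX' cursor=1
After op 2 (delete): buf='QBIMIOX' cursor=1
After op 3 (delete): buf='QIMIOX' cursor=1
After op 4 (left): buf='QIMIOX' cursor=0
After op 5 (delete): buf='IMIOX' cursor=0
After op 6 (insert('R')): buf='RIMIOX' cursor=1
After op 7 (backspace): buf='IMIOX' cursor=0
After op 8 (undo): buf='RIMIOX' cursor=1

Answer: RIMIOX|1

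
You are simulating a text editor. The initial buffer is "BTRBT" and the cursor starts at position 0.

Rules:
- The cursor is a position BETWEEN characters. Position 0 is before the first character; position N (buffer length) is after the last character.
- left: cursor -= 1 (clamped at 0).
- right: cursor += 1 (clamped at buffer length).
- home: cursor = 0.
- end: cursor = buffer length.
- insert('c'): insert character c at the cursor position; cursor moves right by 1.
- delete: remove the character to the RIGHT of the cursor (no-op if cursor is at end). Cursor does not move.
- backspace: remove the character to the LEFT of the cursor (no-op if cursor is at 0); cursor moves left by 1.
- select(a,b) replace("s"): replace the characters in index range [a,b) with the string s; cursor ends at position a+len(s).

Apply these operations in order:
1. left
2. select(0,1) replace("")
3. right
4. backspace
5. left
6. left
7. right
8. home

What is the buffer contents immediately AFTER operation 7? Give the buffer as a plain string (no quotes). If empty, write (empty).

Answer: RBT

Derivation:
After op 1 (left): buf='BTRBT' cursor=0
After op 2 (select(0,1) replace("")): buf='TRBT' cursor=0
After op 3 (right): buf='TRBT' cursor=1
After op 4 (backspace): buf='RBT' cursor=0
After op 5 (left): buf='RBT' cursor=0
After op 6 (left): buf='RBT' cursor=0
After op 7 (right): buf='RBT' cursor=1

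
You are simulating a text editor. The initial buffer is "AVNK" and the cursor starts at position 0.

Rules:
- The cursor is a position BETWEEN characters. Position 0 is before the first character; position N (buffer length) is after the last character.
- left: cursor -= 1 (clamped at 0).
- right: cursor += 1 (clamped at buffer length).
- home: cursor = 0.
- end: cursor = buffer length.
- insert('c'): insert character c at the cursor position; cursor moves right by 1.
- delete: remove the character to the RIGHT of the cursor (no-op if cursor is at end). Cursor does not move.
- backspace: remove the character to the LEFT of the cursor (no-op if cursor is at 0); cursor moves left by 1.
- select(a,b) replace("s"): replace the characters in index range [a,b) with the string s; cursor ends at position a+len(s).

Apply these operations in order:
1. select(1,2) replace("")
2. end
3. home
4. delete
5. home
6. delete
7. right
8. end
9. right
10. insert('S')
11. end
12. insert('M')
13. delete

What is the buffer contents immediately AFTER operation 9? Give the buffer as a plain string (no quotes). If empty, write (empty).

After op 1 (select(1,2) replace("")): buf='ANK' cursor=1
After op 2 (end): buf='ANK' cursor=3
After op 3 (home): buf='ANK' cursor=0
After op 4 (delete): buf='NK' cursor=0
After op 5 (home): buf='NK' cursor=0
After op 6 (delete): buf='K' cursor=0
After op 7 (right): buf='K' cursor=1
After op 8 (end): buf='K' cursor=1
After op 9 (right): buf='K' cursor=1

Answer: K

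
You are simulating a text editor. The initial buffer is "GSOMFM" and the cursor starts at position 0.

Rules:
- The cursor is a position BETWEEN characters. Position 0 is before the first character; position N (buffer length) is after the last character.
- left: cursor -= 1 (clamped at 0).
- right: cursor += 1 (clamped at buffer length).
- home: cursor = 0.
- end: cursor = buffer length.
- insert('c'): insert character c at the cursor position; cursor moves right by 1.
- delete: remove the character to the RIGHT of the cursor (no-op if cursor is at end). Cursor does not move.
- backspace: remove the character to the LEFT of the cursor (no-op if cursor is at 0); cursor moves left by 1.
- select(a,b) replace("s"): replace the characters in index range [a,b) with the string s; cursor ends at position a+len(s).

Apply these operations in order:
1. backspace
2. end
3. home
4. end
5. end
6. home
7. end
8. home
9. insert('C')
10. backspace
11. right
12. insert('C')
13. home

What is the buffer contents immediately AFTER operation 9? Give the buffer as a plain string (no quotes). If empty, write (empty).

After op 1 (backspace): buf='GSOMFM' cursor=0
After op 2 (end): buf='GSOMFM' cursor=6
After op 3 (home): buf='GSOMFM' cursor=0
After op 4 (end): buf='GSOMFM' cursor=6
After op 5 (end): buf='GSOMFM' cursor=6
After op 6 (home): buf='GSOMFM' cursor=0
After op 7 (end): buf='GSOMFM' cursor=6
After op 8 (home): buf='GSOMFM' cursor=0
After op 9 (insert('C')): buf='CGSOMFM' cursor=1

Answer: CGSOMFM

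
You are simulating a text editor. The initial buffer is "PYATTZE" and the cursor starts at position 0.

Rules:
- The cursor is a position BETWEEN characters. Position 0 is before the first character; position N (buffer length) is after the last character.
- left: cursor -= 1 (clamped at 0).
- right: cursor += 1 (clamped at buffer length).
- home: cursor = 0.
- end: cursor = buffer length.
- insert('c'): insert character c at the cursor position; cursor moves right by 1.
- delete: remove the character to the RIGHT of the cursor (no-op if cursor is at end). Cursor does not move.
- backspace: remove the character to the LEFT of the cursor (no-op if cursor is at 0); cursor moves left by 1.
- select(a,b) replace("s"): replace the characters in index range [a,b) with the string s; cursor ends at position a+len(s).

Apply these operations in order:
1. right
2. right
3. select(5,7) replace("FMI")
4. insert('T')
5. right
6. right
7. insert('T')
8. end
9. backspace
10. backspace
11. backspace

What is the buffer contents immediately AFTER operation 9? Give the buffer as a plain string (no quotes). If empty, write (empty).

Answer: PYATTFMIT

Derivation:
After op 1 (right): buf='PYATTZE' cursor=1
After op 2 (right): buf='PYATTZE' cursor=2
After op 3 (select(5,7) replace("FMI")): buf='PYATTFMI' cursor=8
After op 4 (insert('T')): buf='PYATTFMIT' cursor=9
After op 5 (right): buf='PYATTFMIT' cursor=9
After op 6 (right): buf='PYATTFMIT' cursor=9
After op 7 (insert('T')): buf='PYATTFMITT' cursor=10
After op 8 (end): buf='PYATTFMITT' cursor=10
After op 9 (backspace): buf='PYATTFMIT' cursor=9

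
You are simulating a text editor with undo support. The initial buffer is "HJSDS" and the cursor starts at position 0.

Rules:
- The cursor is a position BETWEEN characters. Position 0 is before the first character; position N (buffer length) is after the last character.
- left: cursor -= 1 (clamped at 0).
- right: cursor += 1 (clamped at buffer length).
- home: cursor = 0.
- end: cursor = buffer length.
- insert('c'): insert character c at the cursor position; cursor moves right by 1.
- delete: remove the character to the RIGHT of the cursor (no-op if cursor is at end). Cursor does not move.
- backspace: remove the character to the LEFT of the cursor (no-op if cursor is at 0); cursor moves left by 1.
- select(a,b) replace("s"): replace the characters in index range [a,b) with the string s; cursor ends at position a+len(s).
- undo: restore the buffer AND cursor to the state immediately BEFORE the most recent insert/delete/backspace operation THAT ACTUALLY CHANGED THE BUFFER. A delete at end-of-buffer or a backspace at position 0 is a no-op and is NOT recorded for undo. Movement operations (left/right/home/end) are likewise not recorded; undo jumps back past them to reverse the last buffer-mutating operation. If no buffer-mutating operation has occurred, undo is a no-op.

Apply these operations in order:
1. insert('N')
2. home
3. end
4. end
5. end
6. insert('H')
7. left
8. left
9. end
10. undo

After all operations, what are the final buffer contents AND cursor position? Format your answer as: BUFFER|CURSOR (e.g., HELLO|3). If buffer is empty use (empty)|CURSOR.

After op 1 (insert('N')): buf='NHJSDS' cursor=1
After op 2 (home): buf='NHJSDS' cursor=0
After op 3 (end): buf='NHJSDS' cursor=6
After op 4 (end): buf='NHJSDS' cursor=6
After op 5 (end): buf='NHJSDS' cursor=6
After op 6 (insert('H')): buf='NHJSDSH' cursor=7
After op 7 (left): buf='NHJSDSH' cursor=6
After op 8 (left): buf='NHJSDSH' cursor=5
After op 9 (end): buf='NHJSDSH' cursor=7
After op 10 (undo): buf='NHJSDS' cursor=6

Answer: NHJSDS|6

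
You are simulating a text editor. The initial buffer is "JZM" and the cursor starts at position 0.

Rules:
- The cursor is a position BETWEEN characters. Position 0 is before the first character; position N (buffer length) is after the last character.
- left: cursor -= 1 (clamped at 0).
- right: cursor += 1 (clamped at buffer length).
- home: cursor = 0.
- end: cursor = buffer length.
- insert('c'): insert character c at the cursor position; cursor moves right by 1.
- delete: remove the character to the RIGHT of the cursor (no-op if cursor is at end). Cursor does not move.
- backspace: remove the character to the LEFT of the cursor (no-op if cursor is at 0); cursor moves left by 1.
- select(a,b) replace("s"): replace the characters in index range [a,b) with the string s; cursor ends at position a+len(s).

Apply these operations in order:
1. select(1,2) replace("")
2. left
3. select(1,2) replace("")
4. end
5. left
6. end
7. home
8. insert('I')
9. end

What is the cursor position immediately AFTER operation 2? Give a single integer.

Answer: 0

Derivation:
After op 1 (select(1,2) replace("")): buf='JM' cursor=1
After op 2 (left): buf='JM' cursor=0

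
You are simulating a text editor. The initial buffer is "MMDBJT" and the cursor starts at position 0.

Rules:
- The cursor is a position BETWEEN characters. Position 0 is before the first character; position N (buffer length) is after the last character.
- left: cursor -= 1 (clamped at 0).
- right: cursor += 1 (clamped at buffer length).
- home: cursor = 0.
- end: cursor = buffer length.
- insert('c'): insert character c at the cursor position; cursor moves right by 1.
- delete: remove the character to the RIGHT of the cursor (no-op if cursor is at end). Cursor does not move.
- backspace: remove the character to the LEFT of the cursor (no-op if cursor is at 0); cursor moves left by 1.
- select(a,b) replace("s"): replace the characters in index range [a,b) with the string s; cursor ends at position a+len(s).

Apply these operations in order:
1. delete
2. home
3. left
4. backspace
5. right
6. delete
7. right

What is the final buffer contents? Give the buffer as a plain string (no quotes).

Answer: MBJT

Derivation:
After op 1 (delete): buf='MDBJT' cursor=0
After op 2 (home): buf='MDBJT' cursor=0
After op 3 (left): buf='MDBJT' cursor=0
After op 4 (backspace): buf='MDBJT' cursor=0
After op 5 (right): buf='MDBJT' cursor=1
After op 6 (delete): buf='MBJT' cursor=1
After op 7 (right): buf='MBJT' cursor=2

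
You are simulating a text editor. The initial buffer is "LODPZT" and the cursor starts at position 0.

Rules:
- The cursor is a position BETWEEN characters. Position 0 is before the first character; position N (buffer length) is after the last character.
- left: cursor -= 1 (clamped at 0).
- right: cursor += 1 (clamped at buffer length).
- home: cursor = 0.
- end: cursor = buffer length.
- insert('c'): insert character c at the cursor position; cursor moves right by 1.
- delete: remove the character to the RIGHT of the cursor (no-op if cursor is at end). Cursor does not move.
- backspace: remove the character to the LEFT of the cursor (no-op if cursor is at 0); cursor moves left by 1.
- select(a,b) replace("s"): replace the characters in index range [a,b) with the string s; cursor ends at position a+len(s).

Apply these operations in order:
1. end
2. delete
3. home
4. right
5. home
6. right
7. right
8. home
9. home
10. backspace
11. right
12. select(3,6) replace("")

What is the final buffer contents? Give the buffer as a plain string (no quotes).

Answer: LOD

Derivation:
After op 1 (end): buf='LODPZT' cursor=6
After op 2 (delete): buf='LODPZT' cursor=6
After op 3 (home): buf='LODPZT' cursor=0
After op 4 (right): buf='LODPZT' cursor=1
After op 5 (home): buf='LODPZT' cursor=0
After op 6 (right): buf='LODPZT' cursor=1
After op 7 (right): buf='LODPZT' cursor=2
After op 8 (home): buf='LODPZT' cursor=0
After op 9 (home): buf='LODPZT' cursor=0
After op 10 (backspace): buf='LODPZT' cursor=0
After op 11 (right): buf='LODPZT' cursor=1
After op 12 (select(3,6) replace("")): buf='LOD' cursor=3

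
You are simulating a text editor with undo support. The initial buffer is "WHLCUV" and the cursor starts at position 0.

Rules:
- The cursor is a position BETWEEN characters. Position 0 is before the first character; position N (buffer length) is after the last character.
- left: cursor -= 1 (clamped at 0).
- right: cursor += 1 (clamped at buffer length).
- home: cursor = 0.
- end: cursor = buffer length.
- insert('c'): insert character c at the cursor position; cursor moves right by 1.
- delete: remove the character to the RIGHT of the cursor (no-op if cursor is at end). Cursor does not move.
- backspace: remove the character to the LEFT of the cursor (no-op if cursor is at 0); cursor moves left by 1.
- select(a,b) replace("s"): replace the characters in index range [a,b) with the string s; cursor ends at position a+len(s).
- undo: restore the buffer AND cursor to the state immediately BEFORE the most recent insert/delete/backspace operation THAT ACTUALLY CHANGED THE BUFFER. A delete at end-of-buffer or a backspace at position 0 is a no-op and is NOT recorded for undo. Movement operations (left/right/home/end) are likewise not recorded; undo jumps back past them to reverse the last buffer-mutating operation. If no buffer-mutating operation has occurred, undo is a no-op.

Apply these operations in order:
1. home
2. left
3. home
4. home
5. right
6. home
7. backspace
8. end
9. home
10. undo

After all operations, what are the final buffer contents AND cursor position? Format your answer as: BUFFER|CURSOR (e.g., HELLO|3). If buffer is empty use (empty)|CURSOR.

Answer: WHLCUV|0

Derivation:
After op 1 (home): buf='WHLCUV' cursor=0
After op 2 (left): buf='WHLCUV' cursor=0
After op 3 (home): buf='WHLCUV' cursor=0
After op 4 (home): buf='WHLCUV' cursor=0
After op 5 (right): buf='WHLCUV' cursor=1
After op 6 (home): buf='WHLCUV' cursor=0
After op 7 (backspace): buf='WHLCUV' cursor=0
After op 8 (end): buf='WHLCUV' cursor=6
After op 9 (home): buf='WHLCUV' cursor=0
After op 10 (undo): buf='WHLCUV' cursor=0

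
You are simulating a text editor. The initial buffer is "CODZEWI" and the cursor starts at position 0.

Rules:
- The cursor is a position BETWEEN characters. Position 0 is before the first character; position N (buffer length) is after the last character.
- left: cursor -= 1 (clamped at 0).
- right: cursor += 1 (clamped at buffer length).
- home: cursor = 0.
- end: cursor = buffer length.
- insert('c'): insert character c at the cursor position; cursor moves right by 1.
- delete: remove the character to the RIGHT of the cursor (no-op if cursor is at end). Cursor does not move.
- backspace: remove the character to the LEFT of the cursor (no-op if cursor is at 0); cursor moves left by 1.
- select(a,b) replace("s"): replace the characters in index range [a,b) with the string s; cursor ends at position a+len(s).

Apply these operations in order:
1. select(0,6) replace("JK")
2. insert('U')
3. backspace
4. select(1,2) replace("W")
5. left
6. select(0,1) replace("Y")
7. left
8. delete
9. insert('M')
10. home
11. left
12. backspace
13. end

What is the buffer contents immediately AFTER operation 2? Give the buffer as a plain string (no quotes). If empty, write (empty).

Answer: JKUI

Derivation:
After op 1 (select(0,6) replace("JK")): buf='JKI' cursor=2
After op 2 (insert('U')): buf='JKUI' cursor=3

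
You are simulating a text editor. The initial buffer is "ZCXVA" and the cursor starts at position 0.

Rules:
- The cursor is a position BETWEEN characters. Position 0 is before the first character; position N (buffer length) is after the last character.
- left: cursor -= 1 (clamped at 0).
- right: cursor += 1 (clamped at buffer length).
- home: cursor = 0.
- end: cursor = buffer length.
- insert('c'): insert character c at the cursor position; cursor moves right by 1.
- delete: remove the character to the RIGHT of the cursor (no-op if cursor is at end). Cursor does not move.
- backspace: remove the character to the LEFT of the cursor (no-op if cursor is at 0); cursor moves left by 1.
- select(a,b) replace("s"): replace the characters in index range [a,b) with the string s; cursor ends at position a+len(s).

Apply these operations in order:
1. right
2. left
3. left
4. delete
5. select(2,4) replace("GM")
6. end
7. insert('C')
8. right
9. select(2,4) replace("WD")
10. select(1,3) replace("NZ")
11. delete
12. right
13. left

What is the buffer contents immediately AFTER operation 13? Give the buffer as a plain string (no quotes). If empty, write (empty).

After op 1 (right): buf='ZCXVA' cursor=1
After op 2 (left): buf='ZCXVA' cursor=0
After op 3 (left): buf='ZCXVA' cursor=0
After op 4 (delete): buf='CXVA' cursor=0
After op 5 (select(2,4) replace("GM")): buf='CXGM' cursor=4
After op 6 (end): buf='CXGM' cursor=4
After op 7 (insert('C')): buf='CXGMC' cursor=5
After op 8 (right): buf='CXGMC' cursor=5
After op 9 (select(2,4) replace("WD")): buf='CXWDC' cursor=4
After op 10 (select(1,3) replace("NZ")): buf='CNZDC' cursor=3
After op 11 (delete): buf='CNZC' cursor=3
After op 12 (right): buf='CNZC' cursor=4
After op 13 (left): buf='CNZC' cursor=3

Answer: CNZC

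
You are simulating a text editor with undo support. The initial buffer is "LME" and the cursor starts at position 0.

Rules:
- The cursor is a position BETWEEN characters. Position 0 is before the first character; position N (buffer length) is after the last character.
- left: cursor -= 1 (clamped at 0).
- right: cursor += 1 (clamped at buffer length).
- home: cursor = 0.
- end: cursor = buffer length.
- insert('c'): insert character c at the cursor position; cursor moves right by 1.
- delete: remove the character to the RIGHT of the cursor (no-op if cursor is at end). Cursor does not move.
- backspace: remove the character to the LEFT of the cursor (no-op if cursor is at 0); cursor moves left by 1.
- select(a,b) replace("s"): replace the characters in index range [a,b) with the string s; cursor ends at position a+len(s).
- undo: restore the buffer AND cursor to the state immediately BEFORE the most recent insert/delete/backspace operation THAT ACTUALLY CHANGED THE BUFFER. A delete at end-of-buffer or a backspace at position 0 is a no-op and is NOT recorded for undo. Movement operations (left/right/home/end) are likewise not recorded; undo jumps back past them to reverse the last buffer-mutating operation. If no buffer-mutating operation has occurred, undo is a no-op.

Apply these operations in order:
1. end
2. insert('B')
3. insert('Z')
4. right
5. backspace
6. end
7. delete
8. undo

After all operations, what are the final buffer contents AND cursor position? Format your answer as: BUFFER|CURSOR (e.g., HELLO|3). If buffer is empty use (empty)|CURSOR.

Answer: LMEBZ|5

Derivation:
After op 1 (end): buf='LME' cursor=3
After op 2 (insert('B')): buf='LMEB' cursor=4
After op 3 (insert('Z')): buf='LMEBZ' cursor=5
After op 4 (right): buf='LMEBZ' cursor=5
After op 5 (backspace): buf='LMEB' cursor=4
After op 6 (end): buf='LMEB' cursor=4
After op 7 (delete): buf='LMEB' cursor=4
After op 8 (undo): buf='LMEBZ' cursor=5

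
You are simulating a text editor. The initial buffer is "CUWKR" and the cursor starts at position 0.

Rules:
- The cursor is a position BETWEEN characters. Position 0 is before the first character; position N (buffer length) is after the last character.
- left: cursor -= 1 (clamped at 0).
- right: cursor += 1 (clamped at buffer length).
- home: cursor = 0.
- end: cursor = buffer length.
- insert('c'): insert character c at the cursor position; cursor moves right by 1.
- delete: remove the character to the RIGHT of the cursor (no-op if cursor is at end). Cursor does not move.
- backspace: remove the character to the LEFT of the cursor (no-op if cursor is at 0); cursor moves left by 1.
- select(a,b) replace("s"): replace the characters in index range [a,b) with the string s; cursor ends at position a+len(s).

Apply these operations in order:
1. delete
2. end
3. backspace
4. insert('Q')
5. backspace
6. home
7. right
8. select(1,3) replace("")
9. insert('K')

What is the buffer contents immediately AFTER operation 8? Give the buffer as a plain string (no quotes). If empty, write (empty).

After op 1 (delete): buf='UWKR' cursor=0
After op 2 (end): buf='UWKR' cursor=4
After op 3 (backspace): buf='UWK' cursor=3
After op 4 (insert('Q')): buf='UWKQ' cursor=4
After op 5 (backspace): buf='UWK' cursor=3
After op 6 (home): buf='UWK' cursor=0
After op 7 (right): buf='UWK' cursor=1
After op 8 (select(1,3) replace("")): buf='U' cursor=1

Answer: U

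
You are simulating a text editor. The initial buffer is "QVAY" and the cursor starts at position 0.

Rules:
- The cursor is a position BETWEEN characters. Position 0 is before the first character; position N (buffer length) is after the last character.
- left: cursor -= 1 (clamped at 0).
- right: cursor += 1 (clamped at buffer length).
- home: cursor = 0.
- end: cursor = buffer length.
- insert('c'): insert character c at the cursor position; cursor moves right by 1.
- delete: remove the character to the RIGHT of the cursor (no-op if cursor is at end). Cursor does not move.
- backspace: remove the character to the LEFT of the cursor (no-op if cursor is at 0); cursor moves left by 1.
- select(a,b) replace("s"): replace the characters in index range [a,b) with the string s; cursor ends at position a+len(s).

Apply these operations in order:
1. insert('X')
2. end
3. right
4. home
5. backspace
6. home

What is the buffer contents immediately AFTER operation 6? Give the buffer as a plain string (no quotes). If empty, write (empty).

Answer: XQVAY

Derivation:
After op 1 (insert('X')): buf='XQVAY' cursor=1
After op 2 (end): buf='XQVAY' cursor=5
After op 3 (right): buf='XQVAY' cursor=5
After op 4 (home): buf='XQVAY' cursor=0
After op 5 (backspace): buf='XQVAY' cursor=0
After op 6 (home): buf='XQVAY' cursor=0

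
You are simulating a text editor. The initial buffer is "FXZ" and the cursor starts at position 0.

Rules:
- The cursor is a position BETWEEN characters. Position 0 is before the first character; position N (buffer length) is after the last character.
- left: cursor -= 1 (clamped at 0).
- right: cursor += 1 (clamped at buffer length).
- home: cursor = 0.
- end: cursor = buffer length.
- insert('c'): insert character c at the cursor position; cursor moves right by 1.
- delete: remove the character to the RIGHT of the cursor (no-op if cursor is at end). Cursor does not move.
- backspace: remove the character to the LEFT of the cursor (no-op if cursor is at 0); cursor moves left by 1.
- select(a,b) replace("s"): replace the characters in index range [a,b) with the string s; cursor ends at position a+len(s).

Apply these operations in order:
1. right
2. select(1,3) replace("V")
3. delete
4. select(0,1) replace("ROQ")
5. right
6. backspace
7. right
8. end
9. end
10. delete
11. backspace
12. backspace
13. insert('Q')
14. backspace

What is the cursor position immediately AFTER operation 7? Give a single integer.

Answer: 3

Derivation:
After op 1 (right): buf='FXZ' cursor=1
After op 2 (select(1,3) replace("V")): buf='FV' cursor=2
After op 3 (delete): buf='FV' cursor=2
After op 4 (select(0,1) replace("ROQ")): buf='ROQV' cursor=3
After op 5 (right): buf='ROQV' cursor=4
After op 6 (backspace): buf='ROQ' cursor=3
After op 7 (right): buf='ROQ' cursor=3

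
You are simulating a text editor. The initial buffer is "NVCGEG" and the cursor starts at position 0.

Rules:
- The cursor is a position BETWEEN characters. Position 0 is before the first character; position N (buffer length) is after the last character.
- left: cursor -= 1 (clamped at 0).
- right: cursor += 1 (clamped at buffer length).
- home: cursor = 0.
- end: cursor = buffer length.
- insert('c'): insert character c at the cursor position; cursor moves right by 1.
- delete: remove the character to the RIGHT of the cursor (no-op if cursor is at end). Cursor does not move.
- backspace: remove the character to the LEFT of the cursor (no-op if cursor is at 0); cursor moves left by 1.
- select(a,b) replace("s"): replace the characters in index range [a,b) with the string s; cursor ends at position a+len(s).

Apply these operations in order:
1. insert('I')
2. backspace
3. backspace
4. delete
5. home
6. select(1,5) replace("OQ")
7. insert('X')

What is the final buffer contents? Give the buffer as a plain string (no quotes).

Answer: VOQX

Derivation:
After op 1 (insert('I')): buf='INVCGEG' cursor=1
After op 2 (backspace): buf='NVCGEG' cursor=0
After op 3 (backspace): buf='NVCGEG' cursor=0
After op 4 (delete): buf='VCGEG' cursor=0
After op 5 (home): buf='VCGEG' cursor=0
After op 6 (select(1,5) replace("OQ")): buf='VOQ' cursor=3
After op 7 (insert('X')): buf='VOQX' cursor=4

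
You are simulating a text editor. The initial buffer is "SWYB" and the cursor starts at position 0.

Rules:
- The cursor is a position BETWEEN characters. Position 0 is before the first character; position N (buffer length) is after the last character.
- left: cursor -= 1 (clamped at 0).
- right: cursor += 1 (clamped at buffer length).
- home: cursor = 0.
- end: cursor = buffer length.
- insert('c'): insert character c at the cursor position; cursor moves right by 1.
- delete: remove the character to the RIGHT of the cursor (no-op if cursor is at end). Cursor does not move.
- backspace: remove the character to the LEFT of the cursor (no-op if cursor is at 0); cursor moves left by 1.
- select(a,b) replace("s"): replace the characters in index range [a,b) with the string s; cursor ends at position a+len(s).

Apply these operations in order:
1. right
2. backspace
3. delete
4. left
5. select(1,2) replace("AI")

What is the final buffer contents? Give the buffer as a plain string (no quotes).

Answer: YAI

Derivation:
After op 1 (right): buf='SWYB' cursor=1
After op 2 (backspace): buf='WYB' cursor=0
After op 3 (delete): buf='YB' cursor=0
After op 4 (left): buf='YB' cursor=0
After op 5 (select(1,2) replace("AI")): buf='YAI' cursor=3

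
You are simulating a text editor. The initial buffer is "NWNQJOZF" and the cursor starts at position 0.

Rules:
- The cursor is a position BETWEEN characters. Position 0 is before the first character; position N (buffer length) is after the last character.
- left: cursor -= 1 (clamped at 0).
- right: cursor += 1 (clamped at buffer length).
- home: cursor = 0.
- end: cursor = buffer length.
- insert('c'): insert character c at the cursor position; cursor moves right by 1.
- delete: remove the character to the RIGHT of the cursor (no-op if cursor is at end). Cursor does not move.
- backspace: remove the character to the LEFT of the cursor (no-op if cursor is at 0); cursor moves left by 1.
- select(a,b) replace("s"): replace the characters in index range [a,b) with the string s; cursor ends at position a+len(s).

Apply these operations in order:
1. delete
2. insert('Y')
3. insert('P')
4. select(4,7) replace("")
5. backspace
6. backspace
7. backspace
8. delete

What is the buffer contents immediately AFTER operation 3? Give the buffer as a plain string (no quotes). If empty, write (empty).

After op 1 (delete): buf='WNQJOZF' cursor=0
After op 2 (insert('Y')): buf='YWNQJOZF' cursor=1
After op 3 (insert('P')): buf='YPWNQJOZF' cursor=2

Answer: YPWNQJOZF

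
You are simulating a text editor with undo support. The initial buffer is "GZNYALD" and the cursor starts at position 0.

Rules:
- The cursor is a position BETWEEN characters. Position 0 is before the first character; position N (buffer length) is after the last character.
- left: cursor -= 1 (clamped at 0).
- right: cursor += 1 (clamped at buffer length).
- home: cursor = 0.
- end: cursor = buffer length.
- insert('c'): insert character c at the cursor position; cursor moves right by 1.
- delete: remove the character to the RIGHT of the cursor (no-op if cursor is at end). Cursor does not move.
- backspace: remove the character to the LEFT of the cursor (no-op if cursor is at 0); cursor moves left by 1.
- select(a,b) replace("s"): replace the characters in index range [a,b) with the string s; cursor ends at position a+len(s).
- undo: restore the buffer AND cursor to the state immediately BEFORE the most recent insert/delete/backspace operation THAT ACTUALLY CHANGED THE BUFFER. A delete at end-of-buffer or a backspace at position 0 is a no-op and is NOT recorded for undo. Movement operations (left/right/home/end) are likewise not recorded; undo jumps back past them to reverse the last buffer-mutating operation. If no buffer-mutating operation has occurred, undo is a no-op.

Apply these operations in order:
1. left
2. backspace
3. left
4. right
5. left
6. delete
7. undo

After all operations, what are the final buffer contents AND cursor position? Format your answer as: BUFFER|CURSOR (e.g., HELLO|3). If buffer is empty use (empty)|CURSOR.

Answer: GZNYALD|0

Derivation:
After op 1 (left): buf='GZNYALD' cursor=0
After op 2 (backspace): buf='GZNYALD' cursor=0
After op 3 (left): buf='GZNYALD' cursor=0
After op 4 (right): buf='GZNYALD' cursor=1
After op 5 (left): buf='GZNYALD' cursor=0
After op 6 (delete): buf='ZNYALD' cursor=0
After op 7 (undo): buf='GZNYALD' cursor=0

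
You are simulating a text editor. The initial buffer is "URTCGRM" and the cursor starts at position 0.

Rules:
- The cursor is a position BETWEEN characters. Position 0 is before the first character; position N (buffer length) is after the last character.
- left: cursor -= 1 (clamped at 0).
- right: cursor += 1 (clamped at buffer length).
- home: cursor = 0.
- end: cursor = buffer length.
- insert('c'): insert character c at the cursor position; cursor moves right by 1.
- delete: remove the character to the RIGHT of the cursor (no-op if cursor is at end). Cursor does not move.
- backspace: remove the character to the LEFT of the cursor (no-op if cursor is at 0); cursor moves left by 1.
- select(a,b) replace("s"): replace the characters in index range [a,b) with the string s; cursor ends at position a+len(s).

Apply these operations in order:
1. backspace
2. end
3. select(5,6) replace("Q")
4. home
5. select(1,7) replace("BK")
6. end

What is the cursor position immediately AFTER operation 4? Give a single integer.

After op 1 (backspace): buf='URTCGRM' cursor=0
After op 2 (end): buf='URTCGRM' cursor=7
After op 3 (select(5,6) replace("Q")): buf='URTCGQM' cursor=6
After op 4 (home): buf='URTCGQM' cursor=0

Answer: 0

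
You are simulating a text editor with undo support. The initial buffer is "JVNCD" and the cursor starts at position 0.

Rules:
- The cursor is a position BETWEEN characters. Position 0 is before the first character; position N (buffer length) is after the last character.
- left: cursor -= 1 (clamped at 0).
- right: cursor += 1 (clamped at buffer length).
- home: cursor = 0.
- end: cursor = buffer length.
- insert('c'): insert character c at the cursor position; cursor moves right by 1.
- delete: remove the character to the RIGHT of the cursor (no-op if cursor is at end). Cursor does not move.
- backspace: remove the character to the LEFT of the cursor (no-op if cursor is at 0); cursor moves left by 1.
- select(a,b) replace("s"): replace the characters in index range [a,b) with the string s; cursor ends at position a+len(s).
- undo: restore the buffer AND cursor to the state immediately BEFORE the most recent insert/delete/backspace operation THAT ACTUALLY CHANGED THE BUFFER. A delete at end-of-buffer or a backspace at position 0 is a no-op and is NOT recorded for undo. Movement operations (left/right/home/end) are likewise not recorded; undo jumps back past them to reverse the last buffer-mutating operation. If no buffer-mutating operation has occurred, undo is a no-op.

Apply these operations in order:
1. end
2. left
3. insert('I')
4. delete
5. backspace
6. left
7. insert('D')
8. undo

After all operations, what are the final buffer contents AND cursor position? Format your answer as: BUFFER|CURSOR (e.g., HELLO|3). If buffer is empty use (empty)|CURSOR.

Answer: JVNC|3

Derivation:
After op 1 (end): buf='JVNCD' cursor=5
After op 2 (left): buf='JVNCD' cursor=4
After op 3 (insert('I')): buf='JVNCID' cursor=5
After op 4 (delete): buf='JVNCI' cursor=5
After op 5 (backspace): buf='JVNC' cursor=4
After op 6 (left): buf='JVNC' cursor=3
After op 7 (insert('D')): buf='JVNDC' cursor=4
After op 8 (undo): buf='JVNC' cursor=3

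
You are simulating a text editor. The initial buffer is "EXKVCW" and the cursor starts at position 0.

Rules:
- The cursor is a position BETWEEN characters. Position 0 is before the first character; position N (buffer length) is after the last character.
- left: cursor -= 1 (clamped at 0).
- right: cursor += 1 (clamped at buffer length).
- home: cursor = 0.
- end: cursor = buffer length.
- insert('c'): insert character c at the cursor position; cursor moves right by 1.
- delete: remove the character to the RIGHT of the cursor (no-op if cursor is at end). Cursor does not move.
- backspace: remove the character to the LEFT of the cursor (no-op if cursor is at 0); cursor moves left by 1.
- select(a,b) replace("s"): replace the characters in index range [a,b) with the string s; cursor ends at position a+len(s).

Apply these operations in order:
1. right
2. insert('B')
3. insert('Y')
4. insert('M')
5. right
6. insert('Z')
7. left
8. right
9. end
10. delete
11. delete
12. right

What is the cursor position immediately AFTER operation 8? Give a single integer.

Answer: 6

Derivation:
After op 1 (right): buf='EXKVCW' cursor=1
After op 2 (insert('B')): buf='EBXKVCW' cursor=2
After op 3 (insert('Y')): buf='EBYXKVCW' cursor=3
After op 4 (insert('M')): buf='EBYMXKVCW' cursor=4
After op 5 (right): buf='EBYMXKVCW' cursor=5
After op 6 (insert('Z')): buf='EBYMXZKVCW' cursor=6
After op 7 (left): buf='EBYMXZKVCW' cursor=5
After op 8 (right): buf='EBYMXZKVCW' cursor=6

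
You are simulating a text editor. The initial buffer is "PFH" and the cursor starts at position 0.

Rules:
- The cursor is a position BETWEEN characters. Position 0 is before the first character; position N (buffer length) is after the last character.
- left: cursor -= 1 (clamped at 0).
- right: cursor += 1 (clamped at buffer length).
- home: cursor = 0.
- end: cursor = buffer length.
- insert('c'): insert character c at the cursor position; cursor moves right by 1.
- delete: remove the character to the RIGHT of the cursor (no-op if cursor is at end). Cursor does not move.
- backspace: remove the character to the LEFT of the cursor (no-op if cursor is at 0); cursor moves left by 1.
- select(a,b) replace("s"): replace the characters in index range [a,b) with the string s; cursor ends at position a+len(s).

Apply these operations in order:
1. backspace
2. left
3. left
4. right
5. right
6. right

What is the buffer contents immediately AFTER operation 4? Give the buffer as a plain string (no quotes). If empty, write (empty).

Answer: PFH

Derivation:
After op 1 (backspace): buf='PFH' cursor=0
After op 2 (left): buf='PFH' cursor=0
After op 3 (left): buf='PFH' cursor=0
After op 4 (right): buf='PFH' cursor=1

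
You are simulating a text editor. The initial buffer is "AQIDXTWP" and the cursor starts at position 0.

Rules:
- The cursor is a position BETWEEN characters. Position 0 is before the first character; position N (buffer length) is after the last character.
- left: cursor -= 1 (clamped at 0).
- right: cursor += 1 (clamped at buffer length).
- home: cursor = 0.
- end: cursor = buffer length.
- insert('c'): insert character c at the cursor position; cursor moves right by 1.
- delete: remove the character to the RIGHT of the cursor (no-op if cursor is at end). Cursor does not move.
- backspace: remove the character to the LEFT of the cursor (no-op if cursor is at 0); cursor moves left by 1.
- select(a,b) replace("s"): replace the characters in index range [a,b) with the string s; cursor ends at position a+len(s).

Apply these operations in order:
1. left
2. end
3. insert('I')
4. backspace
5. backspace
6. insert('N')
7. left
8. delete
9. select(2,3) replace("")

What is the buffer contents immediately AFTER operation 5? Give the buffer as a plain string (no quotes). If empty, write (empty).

Answer: AQIDXTW

Derivation:
After op 1 (left): buf='AQIDXTWP' cursor=0
After op 2 (end): buf='AQIDXTWP' cursor=8
After op 3 (insert('I')): buf='AQIDXTWPI' cursor=9
After op 4 (backspace): buf='AQIDXTWP' cursor=8
After op 5 (backspace): buf='AQIDXTW' cursor=7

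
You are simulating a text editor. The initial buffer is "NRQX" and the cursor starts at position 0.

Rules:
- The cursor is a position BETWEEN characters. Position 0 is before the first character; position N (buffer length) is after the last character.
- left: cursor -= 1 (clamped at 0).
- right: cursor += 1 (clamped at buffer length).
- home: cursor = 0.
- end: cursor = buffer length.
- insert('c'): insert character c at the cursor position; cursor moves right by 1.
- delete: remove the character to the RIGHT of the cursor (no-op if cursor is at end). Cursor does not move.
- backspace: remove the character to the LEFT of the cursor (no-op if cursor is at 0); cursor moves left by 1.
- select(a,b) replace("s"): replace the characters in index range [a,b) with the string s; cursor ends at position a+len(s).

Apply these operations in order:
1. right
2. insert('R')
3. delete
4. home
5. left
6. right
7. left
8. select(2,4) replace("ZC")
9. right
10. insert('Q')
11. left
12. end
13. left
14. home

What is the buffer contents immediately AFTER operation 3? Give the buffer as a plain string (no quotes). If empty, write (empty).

After op 1 (right): buf='NRQX' cursor=1
After op 2 (insert('R')): buf='NRRQX' cursor=2
After op 3 (delete): buf='NRQX' cursor=2

Answer: NRQX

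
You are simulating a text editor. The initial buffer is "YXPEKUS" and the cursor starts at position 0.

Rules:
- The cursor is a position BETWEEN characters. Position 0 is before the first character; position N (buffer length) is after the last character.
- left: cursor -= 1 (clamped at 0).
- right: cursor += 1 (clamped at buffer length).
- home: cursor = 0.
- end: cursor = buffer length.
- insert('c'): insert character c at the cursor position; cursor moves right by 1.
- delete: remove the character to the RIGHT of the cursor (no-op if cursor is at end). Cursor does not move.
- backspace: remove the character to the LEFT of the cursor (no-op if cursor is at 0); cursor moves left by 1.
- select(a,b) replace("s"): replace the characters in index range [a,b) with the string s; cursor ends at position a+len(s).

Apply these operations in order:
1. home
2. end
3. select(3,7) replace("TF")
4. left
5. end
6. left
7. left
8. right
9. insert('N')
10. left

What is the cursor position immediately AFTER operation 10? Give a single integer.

Answer: 4

Derivation:
After op 1 (home): buf='YXPEKUS' cursor=0
After op 2 (end): buf='YXPEKUS' cursor=7
After op 3 (select(3,7) replace("TF")): buf='YXPTF' cursor=5
After op 4 (left): buf='YXPTF' cursor=4
After op 5 (end): buf='YXPTF' cursor=5
After op 6 (left): buf='YXPTF' cursor=4
After op 7 (left): buf='YXPTF' cursor=3
After op 8 (right): buf='YXPTF' cursor=4
After op 9 (insert('N')): buf='YXPTNF' cursor=5
After op 10 (left): buf='YXPTNF' cursor=4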